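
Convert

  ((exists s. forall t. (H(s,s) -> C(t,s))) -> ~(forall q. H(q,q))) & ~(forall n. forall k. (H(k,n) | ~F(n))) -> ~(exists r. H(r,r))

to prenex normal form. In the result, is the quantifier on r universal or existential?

Rewrite implications/biconditionals: A → B as ¬A ∨ B.
  ~((~(exists s. forall t. (~H(s,s) | C(t,s))) | ~(forall q. H(q,q))) & ~(forall n. forall k. (H(k,n) | ~F(n)))) | ~(exists r. H(r,r))
Move each ¬ inward, flipping quantifiers it crosses:
  (exists s. forall t. (~H(s,s) | C(t,s))) & (forall q. H(q,q)) | (forall n. forall k. (H(k,n) | ~F(n))) | (forall r. ~H(r,r))
Extract every quantifier outward, since the variables are now distinct and don't occur free across branches:
  exists s. forall t. forall q. forall n. forall k. forall r. ((~H(s,s) | C(t,s)) & H(q,q) | H(k,n) | ~F(n) | ~H(r,r))
The quantifier exists r sits under an odd number of negations (counting the antecedent side of each →), so it flips to forall r.

universal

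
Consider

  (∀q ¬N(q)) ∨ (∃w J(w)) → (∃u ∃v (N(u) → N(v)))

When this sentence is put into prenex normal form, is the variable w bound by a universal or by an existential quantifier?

Eliminate → and ↔ using ¬ and ∨.
  ¬((∀q ¬N(q)) ∨ (∃w J(w))) ∨ (∃u ∃v (¬N(u) ∨ N(v)))
Push ¬ through the quantifiers and connectives to reach negation normal form:
  (∃q N(q)) ∧ (∀w ¬J(w)) ∨ (∃u ∃v (¬N(u) ∨ N(v)))
All bound variables are already distinct, so no renaming is needed.
Finally move all quantifiers to the prefix:
  ∃q ∀w ∃u ∃v (N(q) ∧ ¬J(w) ∨ ¬N(u) ∨ N(v))
The quantifier ∃w sits under an odd number of negations (counting the antecedent side of each →), so it flips to ∀w.

universal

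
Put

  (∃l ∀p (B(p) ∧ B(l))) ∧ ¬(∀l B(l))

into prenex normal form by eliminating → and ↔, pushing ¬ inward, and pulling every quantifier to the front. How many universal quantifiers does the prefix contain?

Drive negations inward (¬∀x A ≡ ∃x ¬A, ¬∃x A ≡ ∀x ¬A, De Morgan for ∧/∨):
  (∃l ∀p (B(p) ∧ B(l))) ∧ (∃l ¬B(l))
Standardize variables apart so no two quantifiers bind the same name: l↦q.
  (∃l ∀p (B(p) ∧ B(l))) ∧ (∃q ¬B(q))
Finally move all quantifiers to the prefix:
  ∃l ∀p ∃q (B(p) ∧ B(l) ∧ ¬B(q))
The prefix is ∃l ∀p ∃q: 1 universal, 2 existential.

1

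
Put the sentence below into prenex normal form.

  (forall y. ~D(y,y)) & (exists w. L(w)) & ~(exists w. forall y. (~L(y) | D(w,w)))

forall y. exists w. forall z. exists c. (~D(y,y) & L(w) & L(c) & ~D(z,z))

Drive negations inward (¬∀x A ≡ ∃x ¬A, ¬∃x A ≡ ∀x ¬A, De Morgan for ∧/∨):
  (forall y. ~D(y,y)) & (exists w. L(w)) & (forall w. exists y. (L(y) & ~D(w,w)))
Standardize variables apart so no two quantifiers bind the same name: w↦z, y↦c.
  (forall y. ~D(y,y)) & (exists w. L(w)) & (forall z. exists c. (L(c) & ~D(z,z)))
Finally move all quantifiers to the prefix:
  forall y. exists w. forall z. exists c. (~D(y,y) & L(w) & L(c) & ~D(z,z))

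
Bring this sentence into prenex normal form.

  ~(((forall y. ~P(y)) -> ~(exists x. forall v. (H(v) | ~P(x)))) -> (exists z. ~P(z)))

Eliminate → and ↔ using ¬ and ∨.
  ~(~(~(forall y. ~P(y)) | ~(exists x. forall v. (H(v) | ~P(x)))) | (exists z. ~P(z)))
Drive negations inward (¬∀x A ≡ ∃x ¬A, ¬∃x A ≡ ∀x ¬A, De Morgan for ∧/∨):
  ((exists y. P(y)) | (forall x. exists v. (~H(v) & P(x)))) & (forall z. P(z))
All bound variables are already distinct, so no renaming is needed.
Finally move all quantifiers to the prefix:
  exists y. forall x. exists v. forall z. ((P(y) | ~H(v) & P(x)) & P(z))

exists y. forall x. exists v. forall z. ((P(y) | ~H(v) & P(x)) & P(z))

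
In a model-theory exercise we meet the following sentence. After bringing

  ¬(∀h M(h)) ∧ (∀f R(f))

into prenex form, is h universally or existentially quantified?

existential

Push ¬ through the quantifiers and connectives to reach negation normal form:
  (∃h ¬M(h)) ∧ (∀f R(f))
Finally move all quantifiers to the prefix:
  ∃h ∀f (¬M(h) ∧ R(f))
The quantifier ∀h sits under an odd number of negations, so it flips to ∃h.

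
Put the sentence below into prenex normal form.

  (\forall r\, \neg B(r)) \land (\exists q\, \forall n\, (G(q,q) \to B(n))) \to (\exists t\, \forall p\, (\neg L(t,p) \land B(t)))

\exists r\, \forall q\, \exists n\, \exists t\, \forall p\, (B(r) \lor G(q,q) \land \neg B(n) \lor \neg L(t,p) \land B(t))

Rewrite implications/biconditionals: A → B as ¬A ∨ B.
  \neg ((\forall r\, \neg B(r)) \land (\exists q\, \forall n\, (\neg G(q,q) \lor B(n)))) \lor (\exists t\, \forall p\, (\neg L(t,p) \land B(t)))
Push ¬ through the quantifiers and connectives to reach negation normal form:
  (\exists r\, B(r)) \lor (\forall q\, \exists n\, (G(q,q) \land \neg B(n))) \lor (\exists t\, \forall p\, (\neg L(t,p) \land B(t)))
All bound variables are already distinct, so no renaming is needed.
Finally move all quantifiers to the prefix:
  \exists r\, \forall q\, \exists n\, \exists t\, \forall p\, (B(r) \lor G(q,q) \land \neg B(n) \lor \neg L(t,p) \land B(t))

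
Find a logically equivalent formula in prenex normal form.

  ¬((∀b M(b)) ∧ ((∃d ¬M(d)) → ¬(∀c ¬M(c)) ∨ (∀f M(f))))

∃b ∃d ∀c ∃f (¬M(b) ∨ ¬M(d) ∧ ¬M(c) ∧ ¬M(f))

First replace A → B with ¬A ∨ B.
  ¬((∀b M(b)) ∧ (¬(∃d ¬M(d)) ∨ ¬(∀c ¬M(c)) ∨ (∀f M(f))))
Move each ¬ inward, flipping quantifiers it crosses:
  (∃b ¬M(b)) ∨ (∃d ¬M(d)) ∧ (∀c ¬M(c)) ∧ (∃f ¬M(f))
All bound variables are already distinct, so no renaming is needed.
Extract every quantifier outward, since the variables are now distinct and don't occur free across branches:
  ∃b ∃d ∀c ∃f (¬M(b) ∨ ¬M(d) ∧ ¬M(c) ∧ ¬M(f))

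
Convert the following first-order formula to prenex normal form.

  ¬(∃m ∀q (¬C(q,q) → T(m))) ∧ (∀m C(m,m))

First replace A → B with ¬A ∨ B.
  ¬(∃m ∀q (¬¬C(q,q) ∨ T(m))) ∧ (∀m C(m,m))
Move each ¬ inward, flipping quantifiers it crosses:
  (∀m ∃q (¬C(q,q) ∧ ¬T(m))) ∧ (∀m C(m,m))
Rename bound variables to avoid capture: m↦u1.
  (∀m ∃q (¬C(q,q) ∧ ¬T(m))) ∧ (∀u1 C(u1,u1))
Pull the quantifiers to the front (each side's bound variable is not free in the other side):
  ∀m ∃q ∀u1 (¬C(q,q) ∧ ¬T(m) ∧ C(u1,u1))

∀m ∃q ∀u1 (¬C(q,q) ∧ ¬T(m) ∧ C(u1,u1))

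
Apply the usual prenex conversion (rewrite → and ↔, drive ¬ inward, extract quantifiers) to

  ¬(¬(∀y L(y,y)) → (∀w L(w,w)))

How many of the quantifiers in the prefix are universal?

Rewrite implications/biconditionals: A → B as ¬A ∨ B.
  ¬(¬¬(∀y L(y,y)) ∨ (∀w L(w,w)))
Move each ¬ inward, flipping quantifiers it crosses:
  (∃y ¬L(y,y)) ∧ (∃w ¬L(w,w))
Pull the quantifiers to the front (each side's bound variable is not free in the other side):
  ∃y ∃w (¬L(y,y) ∧ ¬L(w,w))
The prefix is ∃y ∃w: 0 universal, 2 existential.

0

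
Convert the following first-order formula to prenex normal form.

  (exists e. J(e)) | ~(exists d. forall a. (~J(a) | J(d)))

exists e. forall d. exists a. (J(e) | J(a) & ~J(d))

Drive negations inward (¬∀x A ≡ ∃x ¬A, ¬∃x A ≡ ∀x ¬A, De Morgan for ∧/∨):
  (exists e. J(e)) | (forall d. exists a. (J(a) & ~J(d)))
All bound variables are already distinct, so no renaming is needed.
Extract every quantifier outward, since the variables are now distinct and don't occur free across branches:
  exists e. forall d. exists a. (J(e) | J(a) & ~J(d))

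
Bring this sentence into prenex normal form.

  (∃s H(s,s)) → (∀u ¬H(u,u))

Rewrite implications/biconditionals: A → B as ¬A ∨ B.
  ¬(∃s H(s,s)) ∨ (∀u ¬H(u,u))
Push ¬ through the quantifiers and connectives to reach negation normal form:
  (∀s ¬H(s,s)) ∨ (∀u ¬H(u,u))
All bound variables are already distinct, so no renaming is needed.
Finally move all quantifiers to the prefix:
  ∀s ∀u (¬H(s,s) ∨ ¬H(u,u))

∀s ∀u (¬H(s,s) ∨ ¬H(u,u))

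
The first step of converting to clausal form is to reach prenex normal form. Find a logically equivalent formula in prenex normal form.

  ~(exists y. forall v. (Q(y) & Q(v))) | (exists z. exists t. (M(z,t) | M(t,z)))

forall y. exists v. exists z. exists t. (~Q(y) | ~Q(v) | M(z,t) | M(t,z))

Move each ¬ inward, flipping quantifiers it crosses:
  (forall y. exists v. (~Q(y) | ~Q(v))) | (exists z. exists t. (M(z,t) | M(t,z)))
All bound variables are already distinct, so no renaming is needed.
Pull the quantifiers to the front (each side's bound variable is not free in the other side):
  forall y. exists v. exists z. exists t. (~Q(y) | ~Q(v) | M(z,t) | M(t,z))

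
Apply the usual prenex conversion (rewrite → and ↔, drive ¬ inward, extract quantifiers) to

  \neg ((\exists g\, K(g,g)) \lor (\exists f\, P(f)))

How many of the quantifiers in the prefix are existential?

0

Drive negations inward (¬∀x A ≡ ∃x ¬A, ¬∃x A ≡ ∀x ¬A, De Morgan for ∧/∨):
  (\forall g\, \neg K(g,g)) \land (\forall f\, \neg P(f))
Finally move all quantifiers to the prefix:
  \forall g\, \forall f\, (\neg K(g,g) \land \neg P(f))
The prefix is \forall g \forall f: 2 universal, 0 existential.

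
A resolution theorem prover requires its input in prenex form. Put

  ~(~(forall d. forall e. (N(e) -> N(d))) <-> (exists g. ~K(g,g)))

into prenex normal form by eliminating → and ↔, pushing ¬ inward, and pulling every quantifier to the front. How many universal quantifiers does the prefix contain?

3

First replace A → B with ¬A ∨ B; A ↔ B as (¬A ∨ B) ∧ (¬B ∨ A).
  ~((~~(forall d. forall e. (~N(e) | N(d))) | (exists g. ~K(g,g))) & (~(exists g. ~K(g,g)) | ~(forall d. forall e. (~N(e) | N(d)))))
Move each ¬ inward, flipping quantifiers it crosses:
  (exists d. exists e. (N(e) & ~N(d))) & (forall g. K(g,g)) | (exists g. ~K(g,g)) & (forall d. forall e. (~N(e) | N(d)))
Give each quantifier a distinct variable: g↦v, d↦z1, e↦u1.
  (exists d. exists e. (N(e) & ~N(d))) & (forall g. K(g,g)) | (exists v. ~K(v,v)) & (forall z1. forall u1. (~N(u1) | N(z1)))
Pull the quantifiers to the front (each side's bound variable is not free in the other side):
  exists d. exists e. forall g. exists v. forall z1. forall u1. (N(e) & ~N(d) & K(g,g) | ~K(v,v) & (~N(u1) | N(z1)))
The prefix is exists d exists e forall g exists v forall z1 forall u1: 3 universal, 3 existential.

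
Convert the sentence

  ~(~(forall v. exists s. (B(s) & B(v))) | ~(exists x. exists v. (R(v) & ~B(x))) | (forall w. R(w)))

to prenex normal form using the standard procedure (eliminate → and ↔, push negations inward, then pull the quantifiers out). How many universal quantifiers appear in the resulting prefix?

Push ¬ through the quantifiers and connectives to reach negation normal form:
  (forall v. exists s. (B(s) & B(v))) & (exists x. exists v. (R(v) & ~B(x))) & (exists w. ~R(w))
Rename bound variables to avoid capture: v↦t.
  (forall v. exists s. (B(s) & B(v))) & (exists x. exists t. (R(t) & ~B(x))) & (exists w. ~R(w))
Finally move all quantifiers to the prefix:
  forall v. exists s. exists x. exists t. exists w. (B(s) & B(v) & R(t) & ~B(x) & ~R(w))
The prefix is forall v exists s exists x exists t exists w: 1 universal, 4 existential.

1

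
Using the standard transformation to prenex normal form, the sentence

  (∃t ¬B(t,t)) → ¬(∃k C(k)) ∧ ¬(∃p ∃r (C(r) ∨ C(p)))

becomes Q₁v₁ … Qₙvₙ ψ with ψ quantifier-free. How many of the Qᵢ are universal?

First replace A → B with ¬A ∨ B.
  ¬(∃t ¬B(t,t)) ∨ ¬(∃k C(k)) ∧ ¬(∃p ∃r (C(r) ∨ C(p)))
Drive negations inward (¬∀x A ≡ ∃x ¬A, ¬∃x A ≡ ∀x ¬A, De Morgan for ∧/∨):
  (∀t B(t,t)) ∨ (∀k ¬C(k)) ∧ (∀p ∀r (¬C(r) ∧ ¬C(p)))
Pull the quantifiers to the front (each side's bound variable is not free in the other side):
  ∀t ∀k ∀p ∀r (B(t,t) ∨ ¬C(k) ∧ ¬C(r) ∧ ¬C(p))
The prefix is ∀t ∀k ∀p ∀r: 4 universal, 0 existential.

4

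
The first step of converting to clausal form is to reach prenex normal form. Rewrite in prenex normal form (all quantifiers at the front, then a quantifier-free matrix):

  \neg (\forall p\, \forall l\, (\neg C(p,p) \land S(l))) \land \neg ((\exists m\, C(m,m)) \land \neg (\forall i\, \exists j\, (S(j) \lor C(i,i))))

\exists p\, \exists l\, \forall m\, \forall i\, \exists j\, ((C(p,p) \lor \neg S(l)) \land (\neg C(m,m) \lor S(j) \lor C(i,i)))

Push ¬ through the quantifiers and connectives to reach negation normal form:
  (\exists p\, \exists l\, (C(p,p) \lor \neg S(l))) \land ((\forall m\, \neg C(m,m)) \lor (\forall i\, \exists j\, (S(j) \lor C(i,i))))
Finally move all quantifiers to the prefix:
  \exists p\, \exists l\, \forall m\, \forall i\, \exists j\, ((C(p,p) \lor \neg S(l)) \land (\neg C(m,m) \lor S(j) \lor C(i,i)))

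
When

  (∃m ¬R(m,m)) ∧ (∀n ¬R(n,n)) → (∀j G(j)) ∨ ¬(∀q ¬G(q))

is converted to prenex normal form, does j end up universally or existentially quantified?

Eliminate → and ↔ using ¬ and ∨.
  ¬((∃m ¬R(m,m)) ∧ (∀n ¬R(n,n))) ∨ (∀j G(j)) ∨ ¬(∀q ¬G(q))
Push ¬ through the quantifiers and connectives to reach negation normal form:
  (∀m R(m,m)) ∨ (∃n R(n,n)) ∨ (∀j G(j)) ∨ (∃q G(q))
All bound variables are already distinct, so no renaming is needed.
Finally move all quantifiers to the prefix:
  ∀m ∃n ∀j ∃q (R(m,m) ∨ R(n,n) ∨ G(j) ∨ G(q))
The quantifier ∀j sits under an even number of negations (counting the antecedent side of each →), so it remains universal.

universal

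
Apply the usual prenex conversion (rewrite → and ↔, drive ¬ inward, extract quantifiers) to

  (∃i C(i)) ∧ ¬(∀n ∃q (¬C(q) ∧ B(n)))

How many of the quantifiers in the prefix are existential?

2

Drive negations inward (¬∀x A ≡ ∃x ¬A, ¬∃x A ≡ ∀x ¬A, De Morgan for ∧/∨):
  (∃i C(i)) ∧ (∃n ∀q (C(q) ∨ ¬B(n)))
Extract every quantifier outward, since the variables are now distinct and don't occur free across branches:
  ∃i ∃n ∀q (C(i) ∧ (C(q) ∨ ¬B(n)))
The prefix is ∃i ∃n ∀q: 1 universal, 2 existential.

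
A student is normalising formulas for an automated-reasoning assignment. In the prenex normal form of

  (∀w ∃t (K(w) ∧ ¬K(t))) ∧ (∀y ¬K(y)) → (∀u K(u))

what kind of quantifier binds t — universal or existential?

First replace A → B with ¬A ∨ B.
  ¬((∀w ∃t (K(w) ∧ ¬K(t))) ∧ (∀y ¬K(y))) ∨ (∀u K(u))
Drive negations inward (¬∀x A ≡ ∃x ¬A, ¬∃x A ≡ ∀x ¬A, De Morgan for ∧/∨):
  (∃w ∀t (¬K(w) ∨ K(t))) ∨ (∃y K(y)) ∨ (∀u K(u))
Extract every quantifier outward, since the variables are now distinct and don't occur free across branches:
  ∃w ∀t ∃y ∀u (¬K(w) ∨ K(t) ∨ K(y) ∨ K(u))
The quantifier ∃t sits under an odd number of negations (counting the antecedent side of each →), so it flips to ∀t.

universal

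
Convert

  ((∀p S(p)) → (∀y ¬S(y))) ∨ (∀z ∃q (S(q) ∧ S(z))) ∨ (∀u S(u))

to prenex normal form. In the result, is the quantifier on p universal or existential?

Eliminate → and ↔ using ¬ and ∨.
  ¬(∀p S(p)) ∨ (∀y ¬S(y)) ∨ (∀z ∃q (S(q) ∧ S(z))) ∨ (∀u S(u))
Drive negations inward (¬∀x A ≡ ∃x ¬A, ¬∃x A ≡ ∀x ¬A, De Morgan for ∧/∨):
  (∃p ¬S(p)) ∨ (∀y ¬S(y)) ∨ (∀z ∃q (S(q) ∧ S(z))) ∨ (∀u S(u))
Extract every quantifier outward, since the variables are now distinct and don't occur free across branches:
  ∃p ∀y ∀z ∃q ∀u (¬S(p) ∨ ¬S(y) ∨ S(q) ∧ S(z) ∨ S(u))
The quantifier ∀p sits under an odd number of negations (counting the antecedent side of each →), so it flips to ∃p.

existential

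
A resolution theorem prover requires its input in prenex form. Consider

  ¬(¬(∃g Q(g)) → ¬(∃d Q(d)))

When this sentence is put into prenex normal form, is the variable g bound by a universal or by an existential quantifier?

universal

Rewrite implications/biconditionals: A → B as ¬A ∨ B.
  ¬(¬¬(∃g Q(g)) ∨ ¬(∃d Q(d)))
Move each ¬ inward, flipping quantifiers it crosses:
  (∀g ¬Q(g)) ∧ (∃d Q(d))
Pull the quantifiers to the front (each side's bound variable is not free in the other side):
  ∀g ∃d (¬Q(g) ∧ Q(d))
The quantifier ∃g sits under an odd number of negations (counting the antecedent side of each →), so it flips to ∀g.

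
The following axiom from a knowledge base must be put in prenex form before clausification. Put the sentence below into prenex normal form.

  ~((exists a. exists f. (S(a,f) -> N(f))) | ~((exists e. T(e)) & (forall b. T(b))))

forall a. forall f. exists e. forall b. (S(a,f) & ~N(f) & T(e) & T(b))

Eliminate → and ↔ using ¬ and ∨.
  ~((exists a. exists f. (~S(a,f) | N(f))) | ~((exists e. T(e)) & (forall b. T(b))))
Move each ¬ inward, flipping quantifiers it crosses:
  (forall a. forall f. (S(a,f) & ~N(f))) & (exists e. T(e)) & (forall b. T(b))
Finally move all quantifiers to the prefix:
  forall a. forall f. exists e. forall b. (S(a,f) & ~N(f) & T(e) & T(b))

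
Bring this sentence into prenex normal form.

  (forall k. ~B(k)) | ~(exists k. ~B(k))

Move each ¬ inward, flipping quantifiers it crosses:
  (forall k. ~B(k)) | (forall k. B(k))
Rename bound variables to avoid capture: k↦w.
  (forall k. ~B(k)) | (forall w. B(w))
Extract every quantifier outward, since the variables are now distinct and don't occur free across branches:
  forall k. forall w. (~B(k) | B(w))

forall k. forall w. (~B(k) | B(w))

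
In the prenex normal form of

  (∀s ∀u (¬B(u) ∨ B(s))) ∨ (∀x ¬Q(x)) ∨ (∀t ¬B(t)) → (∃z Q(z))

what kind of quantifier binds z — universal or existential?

existential

First replace A → B with ¬A ∨ B.
  ¬((∀s ∀u (¬B(u) ∨ B(s))) ∨ (∀x ¬Q(x)) ∨ (∀t ¬B(t))) ∨ (∃z Q(z))
Drive negations inward (¬∀x A ≡ ∃x ¬A, ¬∃x A ≡ ∀x ¬A, De Morgan for ∧/∨):
  (∃s ∃u (B(u) ∧ ¬B(s))) ∧ (∃x Q(x)) ∧ (∃t B(t)) ∨ (∃z Q(z))
All bound variables are already distinct, so no renaming is needed.
Extract every quantifier outward, since the variables are now distinct and don't occur free across branches:
  ∃s ∃u ∃x ∃t ∃z (B(u) ∧ ¬B(s) ∧ Q(x) ∧ B(t) ∨ Q(z))
The quantifier ∃z sits under an even number of negations (counting the antecedent side of each →), so it remains existential.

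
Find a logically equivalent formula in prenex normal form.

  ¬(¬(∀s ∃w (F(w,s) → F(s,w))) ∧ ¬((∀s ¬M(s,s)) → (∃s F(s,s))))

∀s ∃w ∃c ∃p (¬F(w,s) ∨ F(s,w) ∨ M(c,c) ∨ F(p,p))

First replace A → B with ¬A ∨ B.
  ¬(¬(∀s ∃w (¬F(w,s) ∨ F(s,w))) ∧ ¬(¬(∀s ¬M(s,s)) ∨ (∃s F(s,s))))
Push ¬ through the quantifiers and connectives to reach negation normal form:
  (∀s ∃w (¬F(w,s) ∨ F(s,w))) ∨ (∃s M(s,s)) ∨ (∃s F(s,s))
Rename bound variables to avoid capture: s↦c, s↦p.
  (∀s ∃w (¬F(w,s) ∨ F(s,w))) ∨ (∃c M(c,c)) ∨ (∃p F(p,p))
Finally move all quantifiers to the prefix:
  ∀s ∃w ∃c ∃p (¬F(w,s) ∨ F(s,w) ∨ M(c,c) ∨ F(p,p))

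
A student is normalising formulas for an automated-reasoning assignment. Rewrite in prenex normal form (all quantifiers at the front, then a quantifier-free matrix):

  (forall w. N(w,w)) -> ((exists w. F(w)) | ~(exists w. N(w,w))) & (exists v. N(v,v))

First replace A → B with ¬A ∨ B.
  ~(forall w. N(w,w)) | ((exists w. F(w)) | ~(exists w. N(w,w))) & (exists v. N(v,v))
Push ¬ through the quantifiers and connectives to reach negation normal form:
  (exists w. ~N(w,w)) | ((exists w. F(w)) | (forall w. ~N(w,w))) & (exists v. N(v,v))
Give each quantifier a distinct variable: w↦s, w↦c.
  (exists w. ~N(w,w)) | ((exists s. F(s)) | (forall c. ~N(c,c))) & (exists v. N(v,v))
Finally move all quantifiers to the prefix:
  exists w. exists s. forall c. exists v. (~N(w,w) | (F(s) | ~N(c,c)) & N(v,v))

exists w. exists s. forall c. exists v. (~N(w,w) | (F(s) | ~N(c,c)) & N(v,v))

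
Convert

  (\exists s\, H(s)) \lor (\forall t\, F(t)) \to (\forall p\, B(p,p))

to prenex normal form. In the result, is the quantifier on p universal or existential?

First replace A → B with ¬A ∨ B.
  \neg ((\exists s\, H(s)) \lor (\forall t\, F(t))) \lor (\forall p\, B(p,p))
Drive negations inward (¬∀x A ≡ ∃x ¬A, ¬∃x A ≡ ∀x ¬A, De Morgan for ∧/∨):
  (\forall s\, \neg H(s)) \land (\exists t\, \neg F(t)) \lor (\forall p\, B(p,p))
Extract every quantifier outward, since the variables are now distinct and don't occur free across branches:
  \forall s\, \exists t\, \forall p\, (\neg H(s) \land \neg F(t) \lor B(p,p))
The quantifier \forall p sits under an even number of negations (counting the antecedent side of each →), so it remains universal.

universal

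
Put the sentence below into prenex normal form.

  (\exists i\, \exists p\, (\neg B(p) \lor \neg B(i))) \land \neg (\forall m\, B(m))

Push ¬ through the quantifiers and connectives to reach negation normal form:
  (\exists i\, \exists p\, (\neg B(p) \lor \neg B(i))) \land (\exists m\, \neg B(m))
All bound variables are already distinct, so no renaming is needed.
Finally move all quantifiers to the prefix:
  \exists i\, \exists p\, \exists m\, ((\neg B(p) \lor \neg B(i)) \land \neg B(m))

\exists i\, \exists p\, \exists m\, ((\neg B(p) \lor \neg B(i)) \land \neg B(m))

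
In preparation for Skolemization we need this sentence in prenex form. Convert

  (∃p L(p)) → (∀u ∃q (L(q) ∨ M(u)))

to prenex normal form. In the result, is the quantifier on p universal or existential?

universal

Eliminate → and ↔ using ¬ and ∨.
  ¬(∃p L(p)) ∨ (∀u ∃q (L(q) ∨ M(u)))
Move each ¬ inward, flipping quantifiers it crosses:
  (∀p ¬L(p)) ∨ (∀u ∃q (L(q) ∨ M(u)))
All bound variables are already distinct, so no renaming is needed.
Finally move all quantifiers to the prefix:
  ∀p ∀u ∃q (¬L(p) ∨ L(q) ∨ M(u))
The quantifier ∃p sits under an odd number of negations (counting the antecedent side of each →), so it flips to ∀p.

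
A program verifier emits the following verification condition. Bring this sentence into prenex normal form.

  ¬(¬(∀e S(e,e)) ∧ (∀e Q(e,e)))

Push ¬ through the quantifiers and connectives to reach negation normal form:
  (∀e S(e,e)) ∨ (∃e ¬Q(e,e))
Give each quantifier a distinct variable: e↦u1.
  (∀e S(e,e)) ∨ (∃u1 ¬Q(u1,u1))
Extract every quantifier outward, since the variables are now distinct and don't occur free across branches:
  ∀e ∃u1 (S(e,e) ∨ ¬Q(u1,u1))

∀e ∃u1 (S(e,e) ∨ ¬Q(u1,u1))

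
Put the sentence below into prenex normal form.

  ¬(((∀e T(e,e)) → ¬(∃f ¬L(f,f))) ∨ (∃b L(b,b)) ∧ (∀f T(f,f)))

∀e ∃f ∀b ∃v (T(e,e) ∧ ¬L(f,f) ∧ (¬L(b,b) ∨ ¬T(v,v)))

Rewrite implications/biconditionals: A → B as ¬A ∨ B.
  ¬(¬(∀e T(e,e)) ∨ ¬(∃f ¬L(f,f)) ∨ (∃b L(b,b)) ∧ (∀f T(f,f)))
Drive negations inward (¬∀x A ≡ ∃x ¬A, ¬∃x A ≡ ∀x ¬A, De Morgan for ∧/∨):
  (∀e T(e,e)) ∧ (∃f ¬L(f,f)) ∧ ((∀b ¬L(b,b)) ∨ (∃f ¬T(f,f)))
Rename bound variables to avoid capture: f↦v.
  (∀e T(e,e)) ∧ (∃f ¬L(f,f)) ∧ ((∀b ¬L(b,b)) ∨ (∃v ¬T(v,v)))
Finally move all quantifiers to the prefix:
  ∀e ∃f ∀b ∃v (T(e,e) ∧ ¬L(f,f) ∧ (¬L(b,b) ∨ ¬T(v,v)))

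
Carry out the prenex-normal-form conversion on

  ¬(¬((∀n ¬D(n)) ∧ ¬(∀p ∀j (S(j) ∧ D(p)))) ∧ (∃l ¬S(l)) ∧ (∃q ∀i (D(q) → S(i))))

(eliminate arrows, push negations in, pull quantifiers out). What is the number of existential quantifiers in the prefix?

3

Eliminate → and ↔ using ¬ and ∨.
  ¬(¬((∀n ¬D(n)) ∧ ¬(∀p ∀j (S(j) ∧ D(p)))) ∧ (∃l ¬S(l)) ∧ (∃q ∀i (¬D(q) ∨ S(i))))
Drive negations inward (¬∀x A ≡ ∃x ¬A, ¬∃x A ≡ ∀x ¬A, De Morgan for ∧/∨):
  (∀n ¬D(n)) ∧ (∃p ∃j (¬S(j) ∨ ¬D(p))) ∨ (∀l S(l)) ∨ (∀q ∃i (D(q) ∧ ¬S(i)))
Pull the quantifiers to the front (each side's bound variable is not free in the other side):
  ∀n ∃p ∃j ∀l ∀q ∃i (¬D(n) ∧ (¬S(j) ∨ ¬D(p)) ∨ S(l) ∨ D(q) ∧ ¬S(i))
The prefix is ∀n ∃p ∃j ∀l ∀q ∃i: 3 universal, 3 existential.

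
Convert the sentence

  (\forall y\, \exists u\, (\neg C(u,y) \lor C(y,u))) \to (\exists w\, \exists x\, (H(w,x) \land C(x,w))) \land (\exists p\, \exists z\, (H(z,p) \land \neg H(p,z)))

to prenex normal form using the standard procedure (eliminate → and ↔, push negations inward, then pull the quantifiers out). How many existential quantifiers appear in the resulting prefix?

Eliminate → and ↔ using ¬ and ∨.
  \neg (\forall y\, \exists u\, (\neg C(u,y) \lor C(y,u))) \lor (\exists w\, \exists x\, (H(w,x) \land C(x,w))) \land (\exists p\, \exists z\, (H(z,p) \land \neg H(p,z)))
Push ¬ through the quantifiers and connectives to reach negation normal form:
  (\exists y\, \forall u\, (C(u,y) \land \neg C(y,u))) \lor (\exists w\, \exists x\, (H(w,x) \land C(x,w))) \land (\exists p\, \exists z\, (H(z,p) \land \neg H(p,z)))
Extract every quantifier outward, since the variables are now distinct and don't occur free across branches:
  \exists y\, \forall u\, \exists w\, \exists x\, \exists p\, \exists z\, (C(u,y) \land \neg C(y,u) \lor H(w,x) \land C(x,w) \land H(z,p) \land \neg H(p,z))
The prefix is \exists y \forall u \exists w \exists x \exists p \exists z: 1 universal, 5 existential.

5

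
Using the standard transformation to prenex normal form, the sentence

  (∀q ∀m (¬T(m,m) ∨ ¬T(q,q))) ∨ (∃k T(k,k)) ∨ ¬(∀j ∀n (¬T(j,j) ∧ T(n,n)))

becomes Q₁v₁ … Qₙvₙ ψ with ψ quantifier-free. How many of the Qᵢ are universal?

2

Push ¬ through the quantifiers and connectives to reach negation normal form:
  (∀q ∀m (¬T(m,m) ∨ ¬T(q,q))) ∨ (∃k T(k,k)) ∨ (∃j ∃n (T(j,j) ∨ ¬T(n,n)))
Finally move all quantifiers to the prefix:
  ∀q ∀m ∃k ∃j ∃n (¬T(m,m) ∨ ¬T(q,q) ∨ T(k,k) ∨ T(j,j) ∨ ¬T(n,n))
The prefix is ∀q ∀m ∃k ∃j ∃n: 2 universal, 3 existential.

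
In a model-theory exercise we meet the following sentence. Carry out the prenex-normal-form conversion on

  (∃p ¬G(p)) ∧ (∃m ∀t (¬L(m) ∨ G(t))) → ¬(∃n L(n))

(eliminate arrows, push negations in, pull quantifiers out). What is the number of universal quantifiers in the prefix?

Eliminate → and ↔ using ¬ and ∨.
  ¬((∃p ¬G(p)) ∧ (∃m ∀t (¬L(m) ∨ G(t)))) ∨ ¬(∃n L(n))
Push ¬ through the quantifiers and connectives to reach negation normal form:
  (∀p G(p)) ∨ (∀m ∃t (L(m) ∧ ¬G(t))) ∨ (∀n ¬L(n))
All bound variables are already distinct, so no renaming is needed.
Pull the quantifiers to the front (each side's bound variable is not free in the other side):
  ∀p ∀m ∃t ∀n (G(p) ∨ L(m) ∧ ¬G(t) ∨ ¬L(n))
The prefix is ∀p ∀m ∃t ∀n: 3 universal, 1 existential.

3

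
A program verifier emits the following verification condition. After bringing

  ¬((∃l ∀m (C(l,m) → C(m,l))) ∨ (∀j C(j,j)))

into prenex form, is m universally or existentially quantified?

Rewrite implications/biconditionals: A → B as ¬A ∨ B.
  ¬((∃l ∀m (¬C(l,m) ∨ C(m,l))) ∨ (∀j C(j,j)))
Move each ¬ inward, flipping quantifiers it crosses:
  (∀l ∃m (C(l,m) ∧ ¬C(m,l))) ∧ (∃j ¬C(j,j))
All bound variables are already distinct, so no renaming is needed.
Pull the quantifiers to the front (each side's bound variable is not free in the other side):
  ∀l ∃m ∃j (C(l,m) ∧ ¬C(m,l) ∧ ¬C(j,j))
The quantifier ∀m sits under an odd number of negations (counting the antecedent side of each →), so it flips to ∃m.

existential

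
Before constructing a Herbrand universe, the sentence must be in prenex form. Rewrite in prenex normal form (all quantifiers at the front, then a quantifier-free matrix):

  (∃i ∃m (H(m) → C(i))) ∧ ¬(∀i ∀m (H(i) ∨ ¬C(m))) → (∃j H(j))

∀i ∀m ∀v1 ∀a ∃j (H(m) ∧ ¬C(i) ∨ H(v1) ∨ ¬C(a) ∨ H(j))

First replace A → B with ¬A ∨ B.
  ¬((∃i ∃m (¬H(m) ∨ C(i))) ∧ ¬(∀i ∀m (H(i) ∨ ¬C(m)))) ∨ (∃j H(j))
Drive negations inward (¬∀x A ≡ ∃x ¬A, ¬∃x A ≡ ∀x ¬A, De Morgan for ∧/∨):
  (∀i ∀m (H(m) ∧ ¬C(i))) ∨ (∀i ∀m (H(i) ∨ ¬C(m))) ∨ (∃j H(j))
Rename bound variables to avoid capture: i↦v1, m↦a.
  (∀i ∀m (H(m) ∧ ¬C(i))) ∨ (∀v1 ∀a (H(v1) ∨ ¬C(a))) ∨ (∃j H(j))
Finally move all quantifiers to the prefix:
  ∀i ∀m ∀v1 ∀a ∃j (H(m) ∧ ¬C(i) ∨ H(v1) ∨ ¬C(a) ∨ H(j))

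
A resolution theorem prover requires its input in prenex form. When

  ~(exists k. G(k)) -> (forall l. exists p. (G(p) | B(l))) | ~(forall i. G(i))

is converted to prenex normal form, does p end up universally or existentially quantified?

existential

First replace A → B with ¬A ∨ B.
  ~~(exists k. G(k)) | (forall l. exists p. (G(p) | B(l))) | ~(forall i. G(i))
Push ¬ through the quantifiers and connectives to reach negation normal form:
  (exists k. G(k)) | (forall l. exists p. (G(p) | B(l))) | (exists i. ~G(i))
All bound variables are already distinct, so no renaming is needed.
Finally move all quantifiers to the prefix:
  exists k. forall l. exists p. exists i. (G(k) | G(p) | B(l) | ~G(i))
The quantifier exists p sits under an even number of negations (counting the antecedent side of each →), so it remains existential.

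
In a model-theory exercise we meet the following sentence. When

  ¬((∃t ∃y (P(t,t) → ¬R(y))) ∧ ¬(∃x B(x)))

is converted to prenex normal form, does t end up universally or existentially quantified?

Eliminate → and ↔ using ¬ and ∨.
  ¬((∃t ∃y (¬P(t,t) ∨ ¬R(y))) ∧ ¬(∃x B(x)))
Push ¬ through the quantifiers and connectives to reach negation normal form:
  (∀t ∀y (P(t,t) ∧ R(y))) ∨ (∃x B(x))
Extract every quantifier outward, since the variables are now distinct and don't occur free across branches:
  ∀t ∀y ∃x (P(t,t) ∧ R(y) ∨ B(x))
The quantifier ∃t sits under an odd number of negations (counting the antecedent side of each →), so it flips to ∀t.

universal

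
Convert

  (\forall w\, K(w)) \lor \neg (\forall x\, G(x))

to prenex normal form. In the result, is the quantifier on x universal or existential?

existential

Drive negations inward (¬∀x A ≡ ∃x ¬A, ¬∃x A ≡ ∀x ¬A, De Morgan for ∧/∨):
  (\forall w\, K(w)) \lor (\exists x\, \neg G(x))
Extract every quantifier outward, since the variables are now distinct and don't occur free across branches:
  \forall w\, \exists x\, (K(w) \lor \neg G(x))
The quantifier \forall x sits under an odd number of negations, so it flips to \exists x.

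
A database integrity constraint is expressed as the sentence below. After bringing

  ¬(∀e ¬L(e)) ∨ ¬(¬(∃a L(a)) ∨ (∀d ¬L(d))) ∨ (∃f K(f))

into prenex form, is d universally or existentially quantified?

Drive negations inward (¬∀x A ≡ ∃x ¬A, ¬∃x A ≡ ∀x ¬A, De Morgan for ∧/∨):
  (∃e L(e)) ∨ (∃a L(a)) ∧ (∃d L(d)) ∨ (∃f K(f))
All bound variables are already distinct, so no renaming is needed.
Pull the quantifiers to the front (each side's bound variable is not free in the other side):
  ∃e ∃a ∃d ∃f (L(e) ∨ L(a) ∧ L(d) ∨ K(f))
The quantifier ∀d sits under an odd number of negations, so it flips to ∃d.

existential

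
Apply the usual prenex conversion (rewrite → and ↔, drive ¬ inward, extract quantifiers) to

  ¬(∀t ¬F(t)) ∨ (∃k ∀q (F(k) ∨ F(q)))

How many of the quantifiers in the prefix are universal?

1

Push ¬ through the quantifiers and connectives to reach negation normal form:
  (∃t F(t)) ∨ (∃k ∀q (F(k) ∨ F(q)))
All bound variables are already distinct, so no renaming is needed.
Pull the quantifiers to the front (each side's bound variable is not free in the other side):
  ∃t ∃k ∀q (F(t) ∨ F(k) ∨ F(q))
The prefix is ∃t ∃k ∀q: 1 universal, 2 existential.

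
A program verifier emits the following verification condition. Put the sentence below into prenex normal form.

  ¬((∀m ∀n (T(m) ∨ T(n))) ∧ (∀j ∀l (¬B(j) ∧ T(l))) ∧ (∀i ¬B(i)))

∃m ∃n ∃j ∃l ∃i (¬T(m) ∧ ¬T(n) ∨ B(j) ∨ ¬T(l) ∨ B(i))

Move each ¬ inward, flipping quantifiers it crosses:
  (∃m ∃n (¬T(m) ∧ ¬T(n))) ∨ (∃j ∃l (B(j) ∨ ¬T(l))) ∨ (∃i B(i))
All bound variables are already distinct, so no renaming is needed.
Finally move all quantifiers to the prefix:
  ∃m ∃n ∃j ∃l ∃i (¬T(m) ∧ ¬T(n) ∨ B(j) ∨ ¬T(l) ∨ B(i))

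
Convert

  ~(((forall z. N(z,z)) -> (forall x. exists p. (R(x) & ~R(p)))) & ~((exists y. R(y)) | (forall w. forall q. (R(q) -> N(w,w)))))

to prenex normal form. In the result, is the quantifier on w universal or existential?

First replace A → B with ¬A ∨ B.
  ~((~(forall z. N(z,z)) | (forall x. exists p. (R(x) & ~R(p)))) & ~((exists y. R(y)) | (forall w. forall q. (~R(q) | N(w,w)))))
Push ¬ through the quantifiers and connectives to reach negation normal form:
  (forall z. N(z,z)) & (exists x. forall p. (~R(x) | R(p))) | (exists y. R(y)) | (forall w. forall q. (~R(q) | N(w,w)))
All bound variables are already distinct, so no renaming is needed.
Pull the quantifiers to the front (each side's bound variable is not free in the other side):
  forall z. exists x. forall p. exists y. forall w. forall q. (N(z,z) & (~R(x) | R(p)) | R(y) | ~R(q) | N(w,w))
The quantifier forall w sits under an even number of negations (counting the antecedent side of each →), so it remains universal.

universal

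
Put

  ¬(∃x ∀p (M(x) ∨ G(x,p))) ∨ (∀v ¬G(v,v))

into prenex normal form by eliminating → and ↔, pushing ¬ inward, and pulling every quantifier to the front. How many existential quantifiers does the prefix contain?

Move each ¬ inward, flipping quantifiers it crosses:
  (∀x ∃p (¬M(x) ∧ ¬G(x,p))) ∨ (∀v ¬G(v,v))
All bound variables are already distinct, so no renaming is needed.
Finally move all quantifiers to the prefix:
  ∀x ∃p ∀v (¬M(x) ∧ ¬G(x,p) ∨ ¬G(v,v))
The prefix is ∀x ∃p ∀v: 2 universal, 1 existential.

1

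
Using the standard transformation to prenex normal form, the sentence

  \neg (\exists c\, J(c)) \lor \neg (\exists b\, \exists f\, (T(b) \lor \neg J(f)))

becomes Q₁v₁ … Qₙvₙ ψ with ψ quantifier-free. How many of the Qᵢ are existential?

0

Move each ¬ inward, flipping quantifiers it crosses:
  (\forall c\, \neg J(c)) \lor (\forall b\, \forall f\, (\neg T(b) \land J(f)))
Pull the quantifiers to the front (each side's bound variable is not free in the other side):
  \forall c\, \forall b\, \forall f\, (\neg J(c) \lor \neg T(b) \land J(f))
The prefix is \forall c \forall b \forall f: 3 universal, 0 existential.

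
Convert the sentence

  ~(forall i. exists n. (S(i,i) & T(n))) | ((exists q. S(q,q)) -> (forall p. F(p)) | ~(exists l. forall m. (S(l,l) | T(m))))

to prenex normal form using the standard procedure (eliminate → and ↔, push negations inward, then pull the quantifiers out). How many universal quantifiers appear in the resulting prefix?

Eliminate → and ↔ using ¬ and ∨.
  ~(forall i. exists n. (S(i,i) & T(n))) | ~(exists q. S(q,q)) | (forall p. F(p)) | ~(exists l. forall m. (S(l,l) | T(m)))
Push ¬ through the quantifiers and connectives to reach negation normal form:
  (exists i. forall n. (~S(i,i) | ~T(n))) | (forall q. ~S(q,q)) | (forall p. F(p)) | (forall l. exists m. (~S(l,l) & ~T(m)))
All bound variables are already distinct, so no renaming is needed.
Finally move all quantifiers to the prefix:
  exists i. forall n. forall q. forall p. forall l. exists m. (~S(i,i) | ~T(n) | ~S(q,q) | F(p) | ~S(l,l) & ~T(m))
The prefix is exists i forall n forall q forall p forall l exists m: 4 universal, 2 existential.

4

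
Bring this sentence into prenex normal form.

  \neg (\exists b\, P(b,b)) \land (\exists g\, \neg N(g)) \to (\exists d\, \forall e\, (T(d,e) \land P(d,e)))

Eliminate → and ↔ using ¬ and ∨.
  \neg (\neg (\exists b\, P(b,b)) \land (\exists g\, \neg N(g))) \lor (\exists d\, \forall e\, (T(d,e) \land P(d,e)))
Move each ¬ inward, flipping quantifiers it crosses:
  (\exists b\, P(b,b)) \lor (\forall g\, N(g)) \lor (\exists d\, \forall e\, (T(d,e) \land P(d,e)))
Finally move all quantifiers to the prefix:
  \exists b\, \forall g\, \exists d\, \forall e\, (P(b,b) \lor N(g) \lor T(d,e) \land P(d,e))

\exists b\, \forall g\, \exists d\, \forall e\, (P(b,b) \lor N(g) \lor T(d,e) \land P(d,e))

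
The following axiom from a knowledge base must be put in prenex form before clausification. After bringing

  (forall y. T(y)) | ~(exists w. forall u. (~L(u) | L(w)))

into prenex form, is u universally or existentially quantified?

Move each ¬ inward, flipping quantifiers it crosses:
  (forall y. T(y)) | (forall w. exists u. (L(u) & ~L(w)))
All bound variables are already distinct, so no renaming is needed.
Extract every quantifier outward, since the variables are now distinct and don't occur free across branches:
  forall y. forall w. exists u. (T(y) | L(u) & ~L(w))
The quantifier forall u sits under an odd number of negations, so it flips to exists u.

existential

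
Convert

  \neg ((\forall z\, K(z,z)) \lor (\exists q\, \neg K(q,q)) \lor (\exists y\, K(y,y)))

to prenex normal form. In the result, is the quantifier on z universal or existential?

existential

Move each ¬ inward, flipping quantifiers it crosses:
  (\exists z\, \neg K(z,z)) \land (\forall q\, K(q,q)) \land (\forall y\, \neg K(y,y))
All bound variables are already distinct, so no renaming is needed.
Finally move all quantifiers to the prefix:
  \exists z\, \forall q\, \forall y\, (\neg K(z,z) \land K(q,q) \land \neg K(y,y))
The quantifier \forall z sits under an odd number of negations, so it flips to \exists z.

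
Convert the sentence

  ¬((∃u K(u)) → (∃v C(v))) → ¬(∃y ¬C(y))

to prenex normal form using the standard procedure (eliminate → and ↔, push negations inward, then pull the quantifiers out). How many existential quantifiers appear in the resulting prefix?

First replace A → B with ¬A ∨ B.
  ¬¬(¬(∃u K(u)) ∨ (∃v C(v))) ∨ ¬(∃y ¬C(y))
Move each ¬ inward, flipping quantifiers it crosses:
  (∀u ¬K(u)) ∨ (∃v C(v)) ∨ (∀y C(y))
All bound variables are already distinct, so no renaming is needed.
Pull the quantifiers to the front (each side's bound variable is not free in the other side):
  ∀u ∃v ∀y (¬K(u) ∨ C(v) ∨ C(y))
The prefix is ∀u ∃v ∀y: 2 universal, 1 existential.

1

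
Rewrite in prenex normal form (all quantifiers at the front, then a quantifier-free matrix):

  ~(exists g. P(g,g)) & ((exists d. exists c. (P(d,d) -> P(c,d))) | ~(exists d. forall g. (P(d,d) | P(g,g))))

First replace A → B with ¬A ∨ B.
  ~(exists g. P(g,g)) & ((exists d. exists c. (~P(d,d) | P(c,d))) | ~(exists d. forall g. (P(d,d) | P(g,g))))
Push ¬ through the quantifiers and connectives to reach negation normal form:
  (forall g. ~P(g,g)) & ((exists d. exists c. (~P(d,d) | P(c,d))) | (forall d. exists g. (~P(d,d) & ~P(g,g))))
Give each quantifier a distinct variable: d↦v, g↦a.
  (forall g. ~P(g,g)) & ((exists d. exists c. (~P(d,d) | P(c,d))) | (forall v. exists a. (~P(v,v) & ~P(a,a))))
Pull the quantifiers to the front (each side's bound variable is not free in the other side):
  forall g. exists d. exists c. forall v. exists a. (~P(g,g) & (~P(d,d) | P(c,d) | ~P(v,v) & ~P(a,a)))

forall g. exists d. exists c. forall v. exists a. (~P(g,g) & (~P(d,d) | P(c,d) | ~P(v,v) & ~P(a,a)))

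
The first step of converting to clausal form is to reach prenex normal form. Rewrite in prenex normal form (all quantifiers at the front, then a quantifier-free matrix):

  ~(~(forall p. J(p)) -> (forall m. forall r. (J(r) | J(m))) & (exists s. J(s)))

Eliminate → and ↔ using ¬ and ∨.
  ~(~~(forall p. J(p)) | (forall m. forall r. (J(r) | J(m))) & (exists s. J(s)))
Push ¬ through the quantifiers and connectives to reach negation normal form:
  (exists p. ~J(p)) & ((exists m. exists r. (~J(r) & ~J(m))) | (forall s. ~J(s)))
All bound variables are already distinct, so no renaming is needed.
Pull the quantifiers to the front (each side's bound variable is not free in the other side):
  exists p. exists m. exists r. forall s. (~J(p) & (~J(r) & ~J(m) | ~J(s)))

exists p. exists m. exists r. forall s. (~J(p) & (~J(r) & ~J(m) | ~J(s)))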